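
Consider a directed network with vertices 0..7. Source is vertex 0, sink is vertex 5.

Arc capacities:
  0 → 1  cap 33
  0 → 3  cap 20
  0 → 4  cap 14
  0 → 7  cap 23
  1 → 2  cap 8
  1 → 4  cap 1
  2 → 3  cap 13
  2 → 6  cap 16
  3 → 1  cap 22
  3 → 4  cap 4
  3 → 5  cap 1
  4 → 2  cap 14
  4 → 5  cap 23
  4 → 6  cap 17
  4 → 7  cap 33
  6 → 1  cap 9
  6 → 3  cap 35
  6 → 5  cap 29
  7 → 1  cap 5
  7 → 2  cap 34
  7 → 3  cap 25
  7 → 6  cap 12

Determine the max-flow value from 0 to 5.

Maximum flow value: 48

augment #1: 0→3→5 bottleneck 1, total now 1
augment #2: 0→4→5 bottleneck 14, total now 15
augment #3: 0→1→4→5 bottleneck 1, total now 16
augment #4: 0→3→4→5 bottleneck 4, total now 20
augment #5: 0→7→6→5 bottleneck 12, total now 32
augment #6: 0→1→2→6→5 bottleneck 8, total now 40
augment #7: 0→7→2→6→5 bottleneck 8, total now 48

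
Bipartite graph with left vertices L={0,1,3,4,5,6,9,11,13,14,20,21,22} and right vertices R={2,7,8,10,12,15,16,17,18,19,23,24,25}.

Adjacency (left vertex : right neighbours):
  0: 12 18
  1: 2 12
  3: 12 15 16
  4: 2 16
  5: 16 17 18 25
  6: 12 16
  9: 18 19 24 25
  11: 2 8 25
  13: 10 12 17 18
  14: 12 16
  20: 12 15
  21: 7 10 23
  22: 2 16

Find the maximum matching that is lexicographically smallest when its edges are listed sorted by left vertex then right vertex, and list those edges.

|M| = 10 (so the lex-smallest maximum matching has 10 edges)
process left vertices in ascending order; for each, take the smallest-labelled available neighbour that still permits 10 edges overall, or leave it unmatched if none does
lex-smallest matching: {0-18, 1-2, 3-12, 4-16, 5-17, 9-19, 11-8, 13-10, 20-15, 21-7}

Lex-smallest maximum matching: {(0,18), (1,2), (3,12), (4,16), (5,17), (9,19), (11,8), (13,10), (20,15), (21,7)}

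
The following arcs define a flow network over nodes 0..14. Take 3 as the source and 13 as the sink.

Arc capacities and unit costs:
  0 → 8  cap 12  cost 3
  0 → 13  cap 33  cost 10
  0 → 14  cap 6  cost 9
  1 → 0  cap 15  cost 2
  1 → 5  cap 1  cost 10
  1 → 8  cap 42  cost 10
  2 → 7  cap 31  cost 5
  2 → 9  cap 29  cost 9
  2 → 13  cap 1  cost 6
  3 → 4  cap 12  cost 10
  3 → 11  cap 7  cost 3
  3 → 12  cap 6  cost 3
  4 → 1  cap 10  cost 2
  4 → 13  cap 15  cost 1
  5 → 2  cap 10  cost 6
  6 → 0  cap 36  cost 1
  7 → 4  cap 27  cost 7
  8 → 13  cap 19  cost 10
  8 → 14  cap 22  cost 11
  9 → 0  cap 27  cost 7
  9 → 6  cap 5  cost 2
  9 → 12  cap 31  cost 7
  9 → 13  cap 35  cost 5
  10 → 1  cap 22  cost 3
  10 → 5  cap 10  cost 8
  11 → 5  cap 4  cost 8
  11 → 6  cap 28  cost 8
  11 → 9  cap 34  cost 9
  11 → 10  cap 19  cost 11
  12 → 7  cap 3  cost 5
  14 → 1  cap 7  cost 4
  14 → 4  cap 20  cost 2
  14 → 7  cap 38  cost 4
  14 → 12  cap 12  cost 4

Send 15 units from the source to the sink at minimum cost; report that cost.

shortest-cost path #1: 3→4→13 push 12 @ unit cost 11 (adds 132)
shortest-cost path #2: 3→12→7→4→13 push 3 @ unit cost 16 (adds 48)
total cost = 180

Minimum cost for 15 units: 180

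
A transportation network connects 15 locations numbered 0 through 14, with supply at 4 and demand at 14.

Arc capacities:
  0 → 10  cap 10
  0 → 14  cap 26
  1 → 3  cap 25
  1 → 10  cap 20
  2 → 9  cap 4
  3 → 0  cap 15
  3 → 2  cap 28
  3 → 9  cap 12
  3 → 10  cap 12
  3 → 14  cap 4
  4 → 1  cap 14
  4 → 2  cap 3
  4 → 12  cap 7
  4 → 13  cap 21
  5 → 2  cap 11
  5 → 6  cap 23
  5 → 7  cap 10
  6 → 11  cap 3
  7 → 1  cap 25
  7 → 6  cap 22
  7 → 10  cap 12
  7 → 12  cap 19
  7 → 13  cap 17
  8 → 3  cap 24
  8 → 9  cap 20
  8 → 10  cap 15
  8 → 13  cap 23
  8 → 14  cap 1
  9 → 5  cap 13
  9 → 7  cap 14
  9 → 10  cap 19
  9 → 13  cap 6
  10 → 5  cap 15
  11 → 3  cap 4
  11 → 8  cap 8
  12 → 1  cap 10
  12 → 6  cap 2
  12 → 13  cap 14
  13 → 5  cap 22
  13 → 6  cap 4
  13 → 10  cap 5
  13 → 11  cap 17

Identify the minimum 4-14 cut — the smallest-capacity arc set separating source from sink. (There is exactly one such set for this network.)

augment #1: 4→1→3→14 push 4
augment #2: 4→1→3→0→14 push 10
augment #3: 4→13→11→8→14 push 1
augment #4: 4→12→1→3→0→14 push 5
max flow = 20; residual-reachable set from 4 gives S-side
cut edges (S→T): {(3,0), (3,14), (8,14)} total cap 20

Min-cut arcs: {(3,0), (3,14), (8,14)} (total capacity 20)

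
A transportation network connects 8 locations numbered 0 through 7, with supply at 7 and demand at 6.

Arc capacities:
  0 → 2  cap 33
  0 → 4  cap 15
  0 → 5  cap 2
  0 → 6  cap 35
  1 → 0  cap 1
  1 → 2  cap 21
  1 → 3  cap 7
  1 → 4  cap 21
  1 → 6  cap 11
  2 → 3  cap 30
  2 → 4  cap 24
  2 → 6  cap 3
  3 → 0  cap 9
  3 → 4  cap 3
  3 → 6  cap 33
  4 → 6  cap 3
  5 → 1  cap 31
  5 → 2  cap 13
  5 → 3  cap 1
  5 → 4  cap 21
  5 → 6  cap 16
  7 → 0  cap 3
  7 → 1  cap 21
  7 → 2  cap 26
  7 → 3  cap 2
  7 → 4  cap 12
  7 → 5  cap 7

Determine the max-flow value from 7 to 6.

Maximum flow value: 62

augment #1: 7→0→6 bottleneck 3, total now 3
augment #2: 7→1→6 bottleneck 11, total now 14
augment #3: 7→2→6 bottleneck 3, total now 17
augment #4: 7→3→6 bottleneck 2, total now 19
augment #5: 7→4→6 bottleneck 3, total now 22
augment #6: 7→5→6 bottleneck 7, total now 29
augment #7: 7→1→0→6 bottleneck 1, total now 30
augment #8: 7→1→3→6 bottleneck 7, total now 37
augment #9: 7→2→3→6 bottleneck 23, total now 60
augment #10: 7→1→2→3→6 bottleneck 1, total now 61
augment #11: 7→1→2→3→0→6 bottleneck 1, total now 62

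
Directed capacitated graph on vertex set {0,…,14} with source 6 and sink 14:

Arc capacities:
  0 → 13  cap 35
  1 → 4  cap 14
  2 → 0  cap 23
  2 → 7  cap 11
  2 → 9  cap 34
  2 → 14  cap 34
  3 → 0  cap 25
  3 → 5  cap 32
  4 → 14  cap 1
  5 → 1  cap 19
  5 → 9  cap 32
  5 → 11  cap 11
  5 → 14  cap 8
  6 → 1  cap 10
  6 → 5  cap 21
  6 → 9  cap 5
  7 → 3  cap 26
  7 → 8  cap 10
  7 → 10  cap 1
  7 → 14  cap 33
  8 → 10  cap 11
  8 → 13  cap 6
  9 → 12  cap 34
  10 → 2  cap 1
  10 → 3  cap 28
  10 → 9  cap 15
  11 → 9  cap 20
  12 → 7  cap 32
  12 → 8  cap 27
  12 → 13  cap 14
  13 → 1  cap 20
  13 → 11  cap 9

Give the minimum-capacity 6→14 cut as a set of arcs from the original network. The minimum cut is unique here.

Min-cut arcs: {(4,14), (6,5), (6,9)} (total capacity 27)

augment #1: 6→5→14 push 8
augment #2: 6→1→4→14 push 1
augment #3: 6→9→12→7→14 push 5
augment #4: 6→5→9→12→7→14 push 13
max flow = 27; residual-reachable set from 6 gives S-side
cut edges (S→T): {(4,14), (6,5), (6,9)} total cap 27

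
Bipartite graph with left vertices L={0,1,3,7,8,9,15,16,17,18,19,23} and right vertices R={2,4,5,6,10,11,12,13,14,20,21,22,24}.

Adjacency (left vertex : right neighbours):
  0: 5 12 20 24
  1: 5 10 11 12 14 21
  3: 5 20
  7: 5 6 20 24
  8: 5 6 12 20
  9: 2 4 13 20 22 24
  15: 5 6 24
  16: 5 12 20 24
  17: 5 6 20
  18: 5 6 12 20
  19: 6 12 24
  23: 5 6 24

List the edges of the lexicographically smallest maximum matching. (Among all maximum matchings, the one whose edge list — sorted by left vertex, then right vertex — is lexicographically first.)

|M| = 7 (so the lex-smallest maximum matching has 7 edges)
process left vertices in ascending order; for each, take the smallest-labelled available neighbour that still permits 7 edges overall, or leave it unmatched if none does
lex-smallest matching: {0-5, 1-10, 3-20, 7-6, 8-12, 9-2, 15-24}

Lex-smallest maximum matching: {(0,5), (1,10), (3,20), (7,6), (8,12), (9,2), (15,24)}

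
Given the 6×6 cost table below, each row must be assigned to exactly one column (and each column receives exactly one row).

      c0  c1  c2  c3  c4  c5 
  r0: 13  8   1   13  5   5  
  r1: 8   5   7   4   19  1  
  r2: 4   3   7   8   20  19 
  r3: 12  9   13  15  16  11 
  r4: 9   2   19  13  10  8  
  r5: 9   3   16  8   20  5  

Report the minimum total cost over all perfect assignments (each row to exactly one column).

Minimum assignment cost: 32

one of 2 optimal assignments: row0→col2 (cost 1), row1→col3 (cost 4), row2→col0 (cost 4), row3→col4 (cost 16), row4→col1 (cost 2), row5→col5 (cost 5)
total = 1 + 4 + 4 + 16 + 2 + 5 = 32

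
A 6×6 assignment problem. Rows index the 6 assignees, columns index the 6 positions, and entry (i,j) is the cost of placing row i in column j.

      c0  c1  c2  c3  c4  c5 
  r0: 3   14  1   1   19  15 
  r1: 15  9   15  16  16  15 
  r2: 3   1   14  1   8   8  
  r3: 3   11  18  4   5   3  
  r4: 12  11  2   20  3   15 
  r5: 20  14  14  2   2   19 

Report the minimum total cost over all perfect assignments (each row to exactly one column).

one of 2 optimal assignments: row0→col0 (cost 3), row1→col1 (cost 9), row2→col3 (cost 1), row3→col5 (cost 3), row4→col2 (cost 2), row5→col4 (cost 2)
total = 3 + 9 + 1 + 3 + 2 + 2 = 20

Minimum assignment cost: 20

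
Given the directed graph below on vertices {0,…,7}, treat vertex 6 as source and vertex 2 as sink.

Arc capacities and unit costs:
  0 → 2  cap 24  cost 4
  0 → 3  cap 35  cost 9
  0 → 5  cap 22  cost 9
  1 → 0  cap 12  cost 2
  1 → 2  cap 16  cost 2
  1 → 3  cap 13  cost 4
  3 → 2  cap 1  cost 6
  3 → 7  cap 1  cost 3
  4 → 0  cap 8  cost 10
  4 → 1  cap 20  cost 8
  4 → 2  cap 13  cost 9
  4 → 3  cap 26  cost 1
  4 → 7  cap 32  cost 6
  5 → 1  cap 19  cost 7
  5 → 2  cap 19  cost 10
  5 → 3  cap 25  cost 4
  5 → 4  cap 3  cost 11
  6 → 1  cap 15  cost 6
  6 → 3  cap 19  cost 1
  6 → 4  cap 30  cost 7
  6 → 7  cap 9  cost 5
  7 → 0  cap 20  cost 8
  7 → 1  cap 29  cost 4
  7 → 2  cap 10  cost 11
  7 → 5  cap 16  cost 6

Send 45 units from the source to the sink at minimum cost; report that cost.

shortest-cost path #1: 6→3→2 push 1 @ unit cost 7 (adds 7)
shortest-cost path #2: 6→1→2 push 15 @ unit cost 8 (adds 120)
shortest-cost path #3: 6→3→7→1→2 push 1 @ unit cost 10 (adds 10)
shortest-cost path #4: 6→7→1→0→2 push 9 @ unit cost 15 (adds 135)
shortest-cost path #5: 6→4→2 push 13 @ unit cost 16 (adds 208)
shortest-cost path #6: 6→4→0→2 push 6 @ unit cost 21 (adds 126)
total cost = 606

Minimum cost for 45 units: 606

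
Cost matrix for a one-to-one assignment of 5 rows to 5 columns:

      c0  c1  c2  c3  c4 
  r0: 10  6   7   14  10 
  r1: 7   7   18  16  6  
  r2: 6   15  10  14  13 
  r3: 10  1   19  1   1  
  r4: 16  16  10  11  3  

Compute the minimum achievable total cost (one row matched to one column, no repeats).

Minimum assignment cost: 24

optimal assignment: row0→col2 (cost 7), row1→col1 (cost 7), row2→col0 (cost 6), row3→col3 (cost 1), row4→col4 (cost 3)
total = 7 + 7 + 6 + 1 + 3 = 24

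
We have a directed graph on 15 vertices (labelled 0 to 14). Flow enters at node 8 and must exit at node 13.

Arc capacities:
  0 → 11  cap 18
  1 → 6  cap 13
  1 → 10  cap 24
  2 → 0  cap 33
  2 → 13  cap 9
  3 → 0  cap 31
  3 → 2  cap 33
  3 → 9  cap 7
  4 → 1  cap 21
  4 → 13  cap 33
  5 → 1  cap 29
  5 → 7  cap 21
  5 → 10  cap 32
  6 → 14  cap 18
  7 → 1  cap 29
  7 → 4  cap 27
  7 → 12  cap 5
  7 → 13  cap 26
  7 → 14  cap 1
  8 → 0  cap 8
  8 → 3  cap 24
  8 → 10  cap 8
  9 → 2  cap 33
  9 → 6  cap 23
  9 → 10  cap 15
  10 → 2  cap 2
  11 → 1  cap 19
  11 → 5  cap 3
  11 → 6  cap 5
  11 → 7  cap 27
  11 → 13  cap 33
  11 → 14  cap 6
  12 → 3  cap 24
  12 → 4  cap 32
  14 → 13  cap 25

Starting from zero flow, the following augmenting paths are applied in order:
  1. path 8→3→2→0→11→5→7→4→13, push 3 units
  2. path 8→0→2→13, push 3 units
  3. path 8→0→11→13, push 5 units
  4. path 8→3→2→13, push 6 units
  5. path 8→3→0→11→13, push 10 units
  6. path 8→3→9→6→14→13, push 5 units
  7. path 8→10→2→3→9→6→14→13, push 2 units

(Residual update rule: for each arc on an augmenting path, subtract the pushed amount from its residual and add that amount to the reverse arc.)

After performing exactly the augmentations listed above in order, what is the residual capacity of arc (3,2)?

after path 1 (8→3→2→0→11→5→7→4→13, push 3): res(3,2)=30
after path 2 (8→0→2→13, push 3): res(3,2)=30
after path 3 (8→0→11→13, push 5): res(3,2)=30
after path 4 (8→3→2→13, push 6): res(3,2)=24
after path 5 (8→3→0→11→13, push 10): res(3,2)=24
after path 6 (8→3→9→6→14→13, push 5): res(3,2)=24
after path 7 (8→10→2→3→9→6→14→13, push 2): res(3,2)=26

Residual capacity of (3,2): 26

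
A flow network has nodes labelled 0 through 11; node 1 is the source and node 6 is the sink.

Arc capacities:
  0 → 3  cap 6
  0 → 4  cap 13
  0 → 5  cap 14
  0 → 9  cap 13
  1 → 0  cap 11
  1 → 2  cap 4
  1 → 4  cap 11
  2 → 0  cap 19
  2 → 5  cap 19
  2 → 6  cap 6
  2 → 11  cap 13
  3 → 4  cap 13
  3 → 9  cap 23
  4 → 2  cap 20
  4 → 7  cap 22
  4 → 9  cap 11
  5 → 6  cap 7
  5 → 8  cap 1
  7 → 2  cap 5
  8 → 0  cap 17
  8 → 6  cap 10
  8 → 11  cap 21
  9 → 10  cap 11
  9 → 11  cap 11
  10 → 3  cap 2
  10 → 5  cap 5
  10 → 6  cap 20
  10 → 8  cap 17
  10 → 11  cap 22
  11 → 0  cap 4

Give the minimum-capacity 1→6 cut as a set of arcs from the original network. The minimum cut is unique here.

augment #1: 1→2→6 push 4
augment #2: 1→0→5→6 push 7
augment #3: 1→4→2→6 push 2
augment #4: 1→0→5→8→6 push 1
augment #5: 1→0→9→10→6 push 3
augment #6: 1→4→9→10→6 push 8
max flow = 25; residual-reachable set from 1 gives S-side
cut edges (S→T): {(2,6), (5,6), (5,8), (9,10)} total cap 25

Min-cut arcs: {(2,6), (5,6), (5,8), (9,10)} (total capacity 25)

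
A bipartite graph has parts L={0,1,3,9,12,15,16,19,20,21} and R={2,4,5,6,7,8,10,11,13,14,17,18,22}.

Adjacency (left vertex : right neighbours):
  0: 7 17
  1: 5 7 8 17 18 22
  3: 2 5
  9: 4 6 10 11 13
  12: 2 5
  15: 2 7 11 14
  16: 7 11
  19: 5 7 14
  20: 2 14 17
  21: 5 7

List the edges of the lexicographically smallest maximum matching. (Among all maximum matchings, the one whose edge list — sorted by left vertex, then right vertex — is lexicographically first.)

|M| = 8 (so the lex-smallest maximum matching has 8 edges)
process left vertices in ascending order; for each, take the smallest-labelled available neighbour that still permits 8 edges overall, or leave it unmatched if none does
lex-smallest matching: {0-7, 1-8, 3-2, 9-4, 12-5, 15-11, 19-14, 20-17}

Lex-smallest maximum matching: {(0,7), (1,8), (3,2), (9,4), (12,5), (15,11), (19,14), (20,17)}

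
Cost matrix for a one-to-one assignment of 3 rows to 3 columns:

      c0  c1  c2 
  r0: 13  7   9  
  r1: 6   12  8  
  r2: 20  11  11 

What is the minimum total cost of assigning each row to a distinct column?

optimal assignment: row0→col1 (cost 7), row1→col0 (cost 6), row2→col2 (cost 11)
total = 7 + 6 + 11 = 24

Minimum assignment cost: 24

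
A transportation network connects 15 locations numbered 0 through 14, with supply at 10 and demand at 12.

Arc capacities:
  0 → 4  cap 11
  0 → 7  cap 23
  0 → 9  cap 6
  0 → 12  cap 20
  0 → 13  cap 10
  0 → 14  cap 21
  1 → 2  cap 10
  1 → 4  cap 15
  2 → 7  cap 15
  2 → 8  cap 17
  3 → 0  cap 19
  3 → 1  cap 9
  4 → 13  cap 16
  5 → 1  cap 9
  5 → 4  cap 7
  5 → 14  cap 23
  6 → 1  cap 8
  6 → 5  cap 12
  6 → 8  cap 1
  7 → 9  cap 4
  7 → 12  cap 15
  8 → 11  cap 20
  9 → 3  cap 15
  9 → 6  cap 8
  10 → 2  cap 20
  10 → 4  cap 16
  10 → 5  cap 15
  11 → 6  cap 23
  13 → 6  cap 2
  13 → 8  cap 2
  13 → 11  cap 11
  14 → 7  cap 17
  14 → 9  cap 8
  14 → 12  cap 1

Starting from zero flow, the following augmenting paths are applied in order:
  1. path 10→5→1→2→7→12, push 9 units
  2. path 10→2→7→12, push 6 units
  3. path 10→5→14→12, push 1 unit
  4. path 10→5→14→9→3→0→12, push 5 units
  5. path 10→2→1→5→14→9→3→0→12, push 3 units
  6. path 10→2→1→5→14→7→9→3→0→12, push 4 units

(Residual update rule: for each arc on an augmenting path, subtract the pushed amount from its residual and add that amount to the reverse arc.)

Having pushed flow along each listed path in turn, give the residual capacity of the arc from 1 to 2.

Residual capacity of (1,2): 8

after path 1 (10→5→1→2→7→12, push 9): res(1,2)=1
after path 2 (10→2→7→12, push 6): res(1,2)=1
after path 3 (10→5→14→12, push 1): res(1,2)=1
after path 4 (10→5→14→9→3→0→12, push 5): res(1,2)=1
after path 5 (10→2→1→5→14→9→3→0→12, push 3): res(1,2)=4
after path 6 (10→2→1→5→14→7→9→3→0→12, push 4): res(1,2)=8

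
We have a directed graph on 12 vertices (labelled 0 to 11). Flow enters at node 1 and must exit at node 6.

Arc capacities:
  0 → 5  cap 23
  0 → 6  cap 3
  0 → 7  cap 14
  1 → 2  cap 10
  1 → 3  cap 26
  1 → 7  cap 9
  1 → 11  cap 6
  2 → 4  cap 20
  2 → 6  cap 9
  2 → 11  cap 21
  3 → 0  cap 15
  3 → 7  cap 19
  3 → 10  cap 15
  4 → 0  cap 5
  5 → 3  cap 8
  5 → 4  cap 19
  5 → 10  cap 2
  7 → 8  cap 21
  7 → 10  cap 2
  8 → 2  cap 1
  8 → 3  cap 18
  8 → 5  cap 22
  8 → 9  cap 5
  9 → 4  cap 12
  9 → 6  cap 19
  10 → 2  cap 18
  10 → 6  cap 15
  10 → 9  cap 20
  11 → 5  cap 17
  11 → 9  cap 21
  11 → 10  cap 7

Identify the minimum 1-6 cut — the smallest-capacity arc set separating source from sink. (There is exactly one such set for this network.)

augment #1: 1→2→6 push 9
augment #2: 1→3→0→6 push 3
augment #3: 1→3→10→6 push 15
augment #4: 1→11→9→6 push 6
augment #5: 1→2→11→9→6 push 1
augment #6: 1→7→8→9→6 push 5
augment #7: 1→7→10→9→6 push 2
augment #8: 1→3→0→5→10→9→6 push 2
augment #9: 1→7→8→2→11→9→6 push 1
max flow = 44; residual-reachable set from 1 gives S-side
cut edges (S→T): {(0,6), (1,2), (1,11), (3,10), (5,10), (7,10), (8,2), (8,9)} total cap 44

Min-cut arcs: {(0,6), (1,2), (1,11), (3,10), (5,10), (7,10), (8,2), (8,9)} (total capacity 44)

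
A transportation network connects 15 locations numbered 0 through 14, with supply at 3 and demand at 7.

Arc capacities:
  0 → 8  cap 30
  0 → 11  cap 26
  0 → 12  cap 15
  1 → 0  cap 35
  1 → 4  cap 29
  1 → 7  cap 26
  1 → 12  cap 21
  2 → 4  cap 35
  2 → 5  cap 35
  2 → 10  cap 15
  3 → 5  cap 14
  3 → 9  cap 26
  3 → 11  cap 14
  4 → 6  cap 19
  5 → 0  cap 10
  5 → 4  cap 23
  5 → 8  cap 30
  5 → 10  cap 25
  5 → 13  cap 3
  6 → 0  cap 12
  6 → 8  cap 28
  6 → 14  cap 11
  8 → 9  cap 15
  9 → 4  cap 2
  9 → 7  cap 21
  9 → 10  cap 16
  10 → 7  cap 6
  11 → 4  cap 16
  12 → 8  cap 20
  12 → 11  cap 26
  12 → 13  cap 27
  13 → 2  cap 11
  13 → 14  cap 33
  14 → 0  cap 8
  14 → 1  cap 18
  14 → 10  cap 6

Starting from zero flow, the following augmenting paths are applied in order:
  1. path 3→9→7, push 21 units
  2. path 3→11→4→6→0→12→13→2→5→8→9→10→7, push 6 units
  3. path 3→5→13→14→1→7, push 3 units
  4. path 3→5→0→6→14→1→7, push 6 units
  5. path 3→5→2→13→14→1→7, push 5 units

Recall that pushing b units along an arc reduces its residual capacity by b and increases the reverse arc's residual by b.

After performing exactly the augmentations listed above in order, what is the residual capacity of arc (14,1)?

Residual capacity of (14,1): 4

after path 1 (3→9→7, push 21): res(14,1)=18
after path 2 (3→11→4→6→0→12→13→2→5→8→9→10→7, push 6): res(14,1)=18
after path 3 (3→5→13→14→1→7, push 3): res(14,1)=15
after path 4 (3→5→0→6→14→1→7, push 6): res(14,1)=9
after path 5 (3→5→2→13→14→1→7, push 5): res(14,1)=4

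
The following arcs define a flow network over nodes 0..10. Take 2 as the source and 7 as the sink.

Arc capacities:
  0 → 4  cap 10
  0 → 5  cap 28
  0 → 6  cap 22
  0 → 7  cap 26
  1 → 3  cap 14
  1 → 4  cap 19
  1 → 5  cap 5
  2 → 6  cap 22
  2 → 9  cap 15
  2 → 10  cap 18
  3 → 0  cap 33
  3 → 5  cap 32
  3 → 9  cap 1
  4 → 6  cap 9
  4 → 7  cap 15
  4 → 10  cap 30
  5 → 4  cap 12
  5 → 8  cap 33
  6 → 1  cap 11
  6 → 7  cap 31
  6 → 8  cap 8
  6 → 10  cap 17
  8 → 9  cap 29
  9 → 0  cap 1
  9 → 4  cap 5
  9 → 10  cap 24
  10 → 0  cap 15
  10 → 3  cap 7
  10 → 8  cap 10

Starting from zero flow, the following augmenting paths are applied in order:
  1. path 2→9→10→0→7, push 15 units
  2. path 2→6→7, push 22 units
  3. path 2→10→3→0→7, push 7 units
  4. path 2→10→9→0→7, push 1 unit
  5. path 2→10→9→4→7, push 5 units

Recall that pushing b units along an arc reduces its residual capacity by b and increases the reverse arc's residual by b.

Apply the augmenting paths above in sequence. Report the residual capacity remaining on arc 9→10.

after path 1 (2→9→10→0→7, push 15): res(9,10)=9
after path 2 (2→6→7, push 22): res(9,10)=9
after path 3 (2→10→3→0→7, push 7): res(9,10)=9
after path 4 (2→10→9→0→7, push 1): res(9,10)=10
after path 5 (2→10→9→4→7, push 5): res(9,10)=15

Residual capacity of (9,10): 15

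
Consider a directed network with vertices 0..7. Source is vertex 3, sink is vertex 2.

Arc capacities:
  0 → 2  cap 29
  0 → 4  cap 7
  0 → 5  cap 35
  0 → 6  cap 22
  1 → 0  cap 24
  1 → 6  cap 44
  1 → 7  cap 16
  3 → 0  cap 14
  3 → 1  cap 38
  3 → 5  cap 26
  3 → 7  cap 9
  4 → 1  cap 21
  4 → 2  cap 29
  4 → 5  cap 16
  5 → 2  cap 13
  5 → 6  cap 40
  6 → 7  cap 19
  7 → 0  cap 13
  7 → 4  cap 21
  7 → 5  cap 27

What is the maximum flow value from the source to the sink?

Maximum flow value: 70

augment #1: 3→0→2 bottleneck 14, total now 14
augment #2: 3→5→2 bottleneck 13, total now 27
augment #3: 3→1→0→2 bottleneck 15, total now 42
augment #4: 3→7→4→2 bottleneck 9, total now 51
augment #5: 3→1→0→4→2 bottleneck 7, total now 58
augment #6: 3→1→7→4→2 bottleneck 12, total now 70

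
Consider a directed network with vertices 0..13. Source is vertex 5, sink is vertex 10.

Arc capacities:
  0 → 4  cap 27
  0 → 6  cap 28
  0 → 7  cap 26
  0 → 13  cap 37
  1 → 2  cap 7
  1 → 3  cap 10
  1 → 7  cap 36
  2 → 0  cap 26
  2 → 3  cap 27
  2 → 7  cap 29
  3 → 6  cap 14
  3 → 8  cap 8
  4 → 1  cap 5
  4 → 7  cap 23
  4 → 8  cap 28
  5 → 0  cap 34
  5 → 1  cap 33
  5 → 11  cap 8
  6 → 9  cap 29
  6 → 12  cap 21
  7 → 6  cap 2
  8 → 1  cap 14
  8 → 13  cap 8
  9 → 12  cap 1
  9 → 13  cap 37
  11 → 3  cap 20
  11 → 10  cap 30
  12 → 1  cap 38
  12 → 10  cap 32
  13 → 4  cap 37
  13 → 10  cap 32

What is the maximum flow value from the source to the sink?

Maximum flow value: 61

augment #1: 5→11→10 bottleneck 8, total now 8
augment #2: 5→0→13→10 bottleneck 32, total now 40
augment #3: 5→0→6→12→10 bottleneck 2, total now 42
augment #4: 5→1→3→6→12→10 bottleneck 10, total now 52
augment #5: 5→1→7→6→12→10 bottleneck 2, total now 54
augment #6: 5→1→2→0→6→12→10 bottleneck 7, total now 61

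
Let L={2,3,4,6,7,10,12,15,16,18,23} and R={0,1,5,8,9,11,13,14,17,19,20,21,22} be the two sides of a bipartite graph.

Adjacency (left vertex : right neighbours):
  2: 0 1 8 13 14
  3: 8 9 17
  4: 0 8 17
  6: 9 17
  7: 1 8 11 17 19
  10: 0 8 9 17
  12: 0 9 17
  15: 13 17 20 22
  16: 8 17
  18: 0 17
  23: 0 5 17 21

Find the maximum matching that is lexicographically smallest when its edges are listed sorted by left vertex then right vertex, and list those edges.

Lex-smallest maximum matching: {(2,1), (3,8), (4,0), (6,9), (7,11), (10,17), (15,13), (23,5)}

|M| = 8 (so the lex-smallest maximum matching has 8 edges)
process left vertices in ascending order; for each, take the smallest-labelled available neighbour that still permits 8 edges overall, or leave it unmatched if none does
lex-smallest matching: {2-1, 3-8, 4-0, 6-9, 7-11, 10-17, 15-13, 23-5}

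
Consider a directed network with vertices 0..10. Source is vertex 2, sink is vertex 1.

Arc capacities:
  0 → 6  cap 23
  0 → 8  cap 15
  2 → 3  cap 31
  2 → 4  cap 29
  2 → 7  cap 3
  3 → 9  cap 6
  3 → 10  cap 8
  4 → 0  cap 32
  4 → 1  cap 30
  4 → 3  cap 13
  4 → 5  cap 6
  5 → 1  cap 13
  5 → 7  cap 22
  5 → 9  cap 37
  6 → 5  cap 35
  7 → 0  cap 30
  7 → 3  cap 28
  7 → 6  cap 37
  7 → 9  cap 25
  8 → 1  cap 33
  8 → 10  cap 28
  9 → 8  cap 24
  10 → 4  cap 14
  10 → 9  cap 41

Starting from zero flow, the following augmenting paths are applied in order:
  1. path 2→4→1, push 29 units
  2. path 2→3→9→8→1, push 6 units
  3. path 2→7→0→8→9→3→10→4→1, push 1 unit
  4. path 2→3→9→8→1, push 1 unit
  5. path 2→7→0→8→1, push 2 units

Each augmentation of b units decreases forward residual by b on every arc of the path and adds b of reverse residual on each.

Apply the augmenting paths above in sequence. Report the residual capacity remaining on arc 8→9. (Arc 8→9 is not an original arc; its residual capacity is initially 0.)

Residual capacity of (8,9): 6

after path 1 (2→4→1, push 29): res(8,9)=0
after path 2 (2→3→9→8→1, push 6): res(8,9)=6
after path 3 (2→7→0→8→9→3→10→4→1, push 1): res(8,9)=5
after path 4 (2→3→9→8→1, push 1): res(8,9)=6
after path 5 (2→7→0→8→1, push 2): res(8,9)=6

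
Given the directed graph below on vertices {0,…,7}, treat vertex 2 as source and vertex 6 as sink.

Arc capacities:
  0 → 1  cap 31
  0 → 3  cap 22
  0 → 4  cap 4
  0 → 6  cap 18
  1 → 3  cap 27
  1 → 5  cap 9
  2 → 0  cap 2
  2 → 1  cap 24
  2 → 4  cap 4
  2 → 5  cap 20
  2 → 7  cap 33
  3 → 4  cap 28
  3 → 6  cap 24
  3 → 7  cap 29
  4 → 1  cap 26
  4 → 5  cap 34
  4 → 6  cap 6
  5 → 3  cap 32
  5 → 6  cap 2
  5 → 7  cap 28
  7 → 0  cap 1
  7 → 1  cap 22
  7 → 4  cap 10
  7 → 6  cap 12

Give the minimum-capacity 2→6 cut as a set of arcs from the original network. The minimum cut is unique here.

augment #1: 2→0→6 push 2
augment #2: 2→4→6 push 4
augment #3: 2→5→6 push 2
augment #4: 2→7→6 push 12
augment #5: 2→1→3→6 push 24
augment #6: 2→7→0→6 push 1
augment #7: 2→7→4→6 push 2
max flow = 47; residual-reachable set from 2 gives S-side
cut edges (S→T): {(2,0), (3,6), (4,6), (5,6), (7,0), (7,6)} total cap 47

Min-cut arcs: {(2,0), (3,6), (4,6), (5,6), (7,0), (7,6)} (total capacity 47)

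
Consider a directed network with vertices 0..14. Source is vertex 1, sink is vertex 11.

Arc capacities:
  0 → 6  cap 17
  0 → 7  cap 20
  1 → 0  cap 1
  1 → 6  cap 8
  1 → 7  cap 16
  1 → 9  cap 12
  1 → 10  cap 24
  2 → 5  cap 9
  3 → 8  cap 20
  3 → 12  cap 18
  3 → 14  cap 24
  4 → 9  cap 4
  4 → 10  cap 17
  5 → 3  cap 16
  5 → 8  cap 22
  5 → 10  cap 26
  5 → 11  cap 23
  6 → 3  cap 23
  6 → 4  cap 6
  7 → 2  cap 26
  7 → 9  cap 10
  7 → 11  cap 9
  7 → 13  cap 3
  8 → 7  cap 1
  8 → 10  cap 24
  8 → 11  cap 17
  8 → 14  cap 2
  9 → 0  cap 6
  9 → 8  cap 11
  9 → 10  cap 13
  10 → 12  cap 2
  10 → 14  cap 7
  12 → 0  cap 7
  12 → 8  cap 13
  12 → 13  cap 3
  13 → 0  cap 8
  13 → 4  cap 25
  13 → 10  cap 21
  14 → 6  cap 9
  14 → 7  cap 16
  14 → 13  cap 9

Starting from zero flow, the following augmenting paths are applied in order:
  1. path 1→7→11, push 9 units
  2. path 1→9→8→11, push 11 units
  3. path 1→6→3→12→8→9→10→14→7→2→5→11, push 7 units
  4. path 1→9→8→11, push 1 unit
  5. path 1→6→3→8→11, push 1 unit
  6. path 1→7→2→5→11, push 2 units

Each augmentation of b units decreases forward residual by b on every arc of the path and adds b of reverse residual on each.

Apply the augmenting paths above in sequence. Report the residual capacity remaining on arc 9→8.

Residual capacity of (9,8): 6

after path 1 (1→7→11, push 9): res(9,8)=11
after path 2 (1→9→8→11, push 11): res(9,8)=0
after path 3 (1→6→3→12→8→9→10→14→7→2→5→11, push 7): res(9,8)=7
after path 4 (1→9→8→11, push 1): res(9,8)=6
after path 5 (1→6→3→8→11, push 1): res(9,8)=6
after path 6 (1→7→2→5→11, push 2): res(9,8)=6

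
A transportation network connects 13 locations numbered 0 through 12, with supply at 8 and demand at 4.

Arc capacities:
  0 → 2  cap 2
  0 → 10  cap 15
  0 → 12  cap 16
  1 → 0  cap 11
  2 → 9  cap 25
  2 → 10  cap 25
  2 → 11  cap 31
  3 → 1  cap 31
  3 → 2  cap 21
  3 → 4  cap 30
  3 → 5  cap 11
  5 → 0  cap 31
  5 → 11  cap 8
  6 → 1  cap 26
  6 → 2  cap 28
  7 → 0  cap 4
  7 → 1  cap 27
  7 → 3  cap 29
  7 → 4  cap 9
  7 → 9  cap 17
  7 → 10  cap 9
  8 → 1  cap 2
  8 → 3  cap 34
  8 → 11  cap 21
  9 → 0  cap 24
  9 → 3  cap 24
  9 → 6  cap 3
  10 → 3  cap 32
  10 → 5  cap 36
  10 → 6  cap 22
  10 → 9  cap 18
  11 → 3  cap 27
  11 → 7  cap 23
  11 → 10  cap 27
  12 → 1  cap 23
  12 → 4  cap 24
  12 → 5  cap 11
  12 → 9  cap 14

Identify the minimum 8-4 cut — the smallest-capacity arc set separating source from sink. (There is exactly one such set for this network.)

Min-cut arcs: {(0,12), (3,4), (7,4)} (total capacity 55)

augment #1: 8→3→4 push 30
augment #2: 8→11→7→4 push 9
augment #3: 8→1→0→12→4 push 2
augment #4: 8→3→1→0→12→4 push 4
augment #5: 8→11→7→0→12→4 push 4
augment #6: 8→11→3→1→0→12→4 push 5
augment #7: 8→11→3→5→0→12→4 push 1
max flow = 55; residual-reachable set from 8 gives S-side
cut edges (S→T): {(0,12), (3,4), (7,4)} total cap 55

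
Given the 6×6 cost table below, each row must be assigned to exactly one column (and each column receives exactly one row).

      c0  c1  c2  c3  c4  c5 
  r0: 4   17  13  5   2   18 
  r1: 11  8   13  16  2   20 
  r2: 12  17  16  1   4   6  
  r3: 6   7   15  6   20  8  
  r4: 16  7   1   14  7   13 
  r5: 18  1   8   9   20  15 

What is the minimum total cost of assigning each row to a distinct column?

Minimum assignment cost: 17

optimal assignment: row0→col0 (cost 4), row1→col4 (cost 2), row2→col3 (cost 1), row3→col5 (cost 8), row4→col2 (cost 1), row5→col1 (cost 1)
total = 4 + 2 + 1 + 8 + 1 + 1 = 17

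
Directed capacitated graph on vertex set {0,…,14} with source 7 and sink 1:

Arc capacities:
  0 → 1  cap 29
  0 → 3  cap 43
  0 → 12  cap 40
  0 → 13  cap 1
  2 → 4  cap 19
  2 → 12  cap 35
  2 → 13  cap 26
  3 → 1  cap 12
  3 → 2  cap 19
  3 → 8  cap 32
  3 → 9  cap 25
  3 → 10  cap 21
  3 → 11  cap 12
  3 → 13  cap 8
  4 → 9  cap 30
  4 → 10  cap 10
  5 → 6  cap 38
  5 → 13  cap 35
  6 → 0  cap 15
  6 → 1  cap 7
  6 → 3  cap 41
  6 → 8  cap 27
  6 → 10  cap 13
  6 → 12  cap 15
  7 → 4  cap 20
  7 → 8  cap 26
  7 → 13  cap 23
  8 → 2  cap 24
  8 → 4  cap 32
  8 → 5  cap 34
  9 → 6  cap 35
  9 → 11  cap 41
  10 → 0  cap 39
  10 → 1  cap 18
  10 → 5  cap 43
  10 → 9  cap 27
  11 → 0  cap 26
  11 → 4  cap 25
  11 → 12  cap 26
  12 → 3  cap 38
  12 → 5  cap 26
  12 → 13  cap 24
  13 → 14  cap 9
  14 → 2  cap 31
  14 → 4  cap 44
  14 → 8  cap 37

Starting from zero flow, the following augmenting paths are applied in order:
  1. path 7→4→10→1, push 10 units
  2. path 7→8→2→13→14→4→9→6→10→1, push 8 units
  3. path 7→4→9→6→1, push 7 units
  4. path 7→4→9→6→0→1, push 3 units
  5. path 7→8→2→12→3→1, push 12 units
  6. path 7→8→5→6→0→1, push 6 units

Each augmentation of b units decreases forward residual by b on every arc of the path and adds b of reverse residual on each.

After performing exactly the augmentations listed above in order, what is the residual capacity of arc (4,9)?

after path 1 (7→4→10→1, push 10): res(4,9)=30
after path 2 (7→8→2→13→14→4→9→6→10→1, push 8): res(4,9)=22
after path 3 (7→4→9→6→1, push 7): res(4,9)=15
after path 4 (7→4→9→6→0→1, push 3): res(4,9)=12
after path 5 (7→8→2→12→3→1, push 12): res(4,9)=12
after path 6 (7→8→5→6→0→1, push 6): res(4,9)=12

Residual capacity of (4,9): 12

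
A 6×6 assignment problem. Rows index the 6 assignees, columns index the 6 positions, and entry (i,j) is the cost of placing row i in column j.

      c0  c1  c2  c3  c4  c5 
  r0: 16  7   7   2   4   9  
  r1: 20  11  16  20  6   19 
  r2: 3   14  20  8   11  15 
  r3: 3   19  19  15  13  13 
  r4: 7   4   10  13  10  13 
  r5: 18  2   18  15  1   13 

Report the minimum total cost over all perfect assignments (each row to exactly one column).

optimal assignment: row0→col3 (cost 2), row1→col4 (cost 6), row2→col0 (cost 3), row3→col5 (cost 13), row4→col2 (cost 10), row5→col1 (cost 2)
total = 2 + 6 + 3 + 13 + 10 + 2 = 36

Minimum assignment cost: 36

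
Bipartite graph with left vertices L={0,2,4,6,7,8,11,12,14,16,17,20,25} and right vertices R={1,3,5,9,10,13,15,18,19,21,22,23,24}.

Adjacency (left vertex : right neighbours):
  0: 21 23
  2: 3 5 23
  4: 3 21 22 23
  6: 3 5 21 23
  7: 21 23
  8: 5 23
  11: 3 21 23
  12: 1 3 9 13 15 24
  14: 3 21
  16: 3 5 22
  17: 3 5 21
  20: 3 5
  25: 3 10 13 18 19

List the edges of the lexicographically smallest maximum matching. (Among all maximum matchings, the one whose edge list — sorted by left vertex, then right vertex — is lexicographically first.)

|M| = 7 (so the lex-smallest maximum matching has 7 edges)
process left vertices in ascending order; for each, take the smallest-labelled available neighbour that still permits 7 edges overall, or leave it unmatched if none does
lex-smallest matching: {0-21, 2-3, 4-22, 6-5, 7-23, 12-1, 25-10}

Lex-smallest maximum matching: {(0,21), (2,3), (4,22), (6,5), (7,23), (12,1), (25,10)}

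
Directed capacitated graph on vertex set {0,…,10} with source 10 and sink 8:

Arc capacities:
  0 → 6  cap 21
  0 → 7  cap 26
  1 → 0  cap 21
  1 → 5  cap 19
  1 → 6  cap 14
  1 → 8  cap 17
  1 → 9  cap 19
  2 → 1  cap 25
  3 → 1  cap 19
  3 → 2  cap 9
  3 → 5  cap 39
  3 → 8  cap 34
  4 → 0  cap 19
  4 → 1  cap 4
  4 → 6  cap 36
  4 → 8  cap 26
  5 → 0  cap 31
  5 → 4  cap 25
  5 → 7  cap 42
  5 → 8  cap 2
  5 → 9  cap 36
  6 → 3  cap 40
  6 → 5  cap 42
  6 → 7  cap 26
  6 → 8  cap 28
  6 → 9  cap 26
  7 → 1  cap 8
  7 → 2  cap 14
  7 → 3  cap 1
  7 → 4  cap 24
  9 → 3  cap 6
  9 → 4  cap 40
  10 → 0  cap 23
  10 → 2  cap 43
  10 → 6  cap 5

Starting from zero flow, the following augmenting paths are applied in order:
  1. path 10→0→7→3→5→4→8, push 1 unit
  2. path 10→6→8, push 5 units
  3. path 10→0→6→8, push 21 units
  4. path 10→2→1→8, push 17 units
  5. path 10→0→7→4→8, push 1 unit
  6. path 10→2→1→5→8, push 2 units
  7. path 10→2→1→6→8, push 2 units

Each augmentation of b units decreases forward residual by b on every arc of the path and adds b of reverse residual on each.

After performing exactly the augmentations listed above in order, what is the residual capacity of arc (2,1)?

after path 1 (10→0→7→3→5→4→8, push 1): res(2,1)=25
after path 2 (10→6→8, push 5): res(2,1)=25
after path 3 (10→0→6→8, push 21): res(2,1)=25
after path 4 (10→2→1→8, push 17): res(2,1)=8
after path 5 (10→0→7→4→8, push 1): res(2,1)=8
after path 6 (10→2→1→5→8, push 2): res(2,1)=6
after path 7 (10→2→1→6→8, push 2): res(2,1)=4

Residual capacity of (2,1): 4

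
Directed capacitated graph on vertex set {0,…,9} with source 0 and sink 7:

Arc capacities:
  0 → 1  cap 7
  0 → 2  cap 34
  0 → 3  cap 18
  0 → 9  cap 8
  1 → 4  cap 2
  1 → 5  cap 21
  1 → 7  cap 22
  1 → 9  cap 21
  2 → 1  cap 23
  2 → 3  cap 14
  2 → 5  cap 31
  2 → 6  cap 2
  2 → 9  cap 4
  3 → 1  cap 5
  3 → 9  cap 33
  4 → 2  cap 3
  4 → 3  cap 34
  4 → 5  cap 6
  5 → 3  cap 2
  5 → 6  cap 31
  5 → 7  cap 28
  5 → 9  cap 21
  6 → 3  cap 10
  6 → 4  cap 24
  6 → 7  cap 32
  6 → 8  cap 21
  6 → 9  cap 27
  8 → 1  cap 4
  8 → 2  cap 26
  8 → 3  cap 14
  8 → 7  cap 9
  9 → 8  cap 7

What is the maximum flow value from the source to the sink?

Maximum flow value: 53

augment #1: 0→1→7 bottleneck 7, total now 7
augment #2: 0→2→1→7 bottleneck 15, total now 22
augment #3: 0→2→5→7 bottleneck 19, total now 41
augment #4: 0→9→8→7 bottleneck 7, total now 48
augment #5: 0→3→1→5→7 bottleneck 5, total now 53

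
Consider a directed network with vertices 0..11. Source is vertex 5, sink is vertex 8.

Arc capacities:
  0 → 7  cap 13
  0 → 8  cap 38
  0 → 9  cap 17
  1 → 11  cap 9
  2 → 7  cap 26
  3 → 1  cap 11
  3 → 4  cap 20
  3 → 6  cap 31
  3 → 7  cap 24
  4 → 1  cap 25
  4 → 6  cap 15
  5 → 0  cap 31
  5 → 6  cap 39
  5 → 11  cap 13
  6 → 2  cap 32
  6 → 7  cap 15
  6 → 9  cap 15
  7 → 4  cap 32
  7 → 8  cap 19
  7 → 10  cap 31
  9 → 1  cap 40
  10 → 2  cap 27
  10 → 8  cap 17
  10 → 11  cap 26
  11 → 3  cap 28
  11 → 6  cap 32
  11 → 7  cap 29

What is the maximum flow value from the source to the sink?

Maximum flow value: 67

augment #1: 5→0→8 bottleneck 31, total now 31
augment #2: 5→6→7→8 bottleneck 15, total now 46
augment #3: 5→11→7→8 bottleneck 4, total now 50
augment #4: 5→11→7→10→8 bottleneck 9, total now 59
augment #5: 5→6→2→7→10→8 bottleneck 8, total now 67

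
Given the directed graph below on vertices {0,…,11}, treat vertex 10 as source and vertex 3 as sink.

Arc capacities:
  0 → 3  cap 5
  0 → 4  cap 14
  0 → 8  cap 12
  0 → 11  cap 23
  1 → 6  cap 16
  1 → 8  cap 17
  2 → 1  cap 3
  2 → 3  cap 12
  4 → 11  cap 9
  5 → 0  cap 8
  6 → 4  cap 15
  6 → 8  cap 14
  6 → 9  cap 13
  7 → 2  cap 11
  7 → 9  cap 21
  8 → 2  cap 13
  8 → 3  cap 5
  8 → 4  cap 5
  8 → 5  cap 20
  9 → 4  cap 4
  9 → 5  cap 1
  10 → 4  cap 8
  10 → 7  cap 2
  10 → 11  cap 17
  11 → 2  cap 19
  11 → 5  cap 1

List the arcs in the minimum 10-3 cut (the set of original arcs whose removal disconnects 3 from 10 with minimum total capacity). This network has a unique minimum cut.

augment #1: 10→7→2→3 push 2
augment #2: 10→11→2→3 push 10
augment #3: 10→11→5→0→3 push 1
augment #4: 10→11→2→1→8→3 push 3
augment #5: 10→11→2→7→9→5→0→3 push 1
max flow = 17; residual-reachable set from 10 gives S-side
cut edges (S→T): {(2,1), (2,3), (9,5), (11,5)} total cap 17

Min-cut arcs: {(2,1), (2,3), (9,5), (11,5)} (total capacity 17)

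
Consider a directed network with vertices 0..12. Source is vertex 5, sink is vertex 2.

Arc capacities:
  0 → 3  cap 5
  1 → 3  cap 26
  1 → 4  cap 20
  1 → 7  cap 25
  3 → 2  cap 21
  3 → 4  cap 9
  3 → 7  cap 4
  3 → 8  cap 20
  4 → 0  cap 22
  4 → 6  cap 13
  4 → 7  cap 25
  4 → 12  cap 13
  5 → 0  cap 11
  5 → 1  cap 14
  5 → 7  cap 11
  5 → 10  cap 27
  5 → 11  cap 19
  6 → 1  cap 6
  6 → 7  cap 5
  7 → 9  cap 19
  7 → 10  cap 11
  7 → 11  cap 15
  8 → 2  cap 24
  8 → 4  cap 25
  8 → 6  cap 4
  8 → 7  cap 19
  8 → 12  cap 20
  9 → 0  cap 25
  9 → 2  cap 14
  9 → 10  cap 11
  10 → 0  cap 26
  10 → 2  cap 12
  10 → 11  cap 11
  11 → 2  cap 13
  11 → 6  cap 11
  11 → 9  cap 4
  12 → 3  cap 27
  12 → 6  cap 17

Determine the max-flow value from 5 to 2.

Maximum flow value: 64

augment #1: 5→10→2 bottleneck 12, total now 12
augment #2: 5→11→2 bottleneck 13, total now 25
augment #3: 5→0→3→2 bottleneck 5, total now 30
augment #4: 5→1→3→2 bottleneck 14, total now 44
augment #5: 5→7→9→2 bottleneck 11, total now 55
augment #6: 5→11→9→2 bottleneck 3, total now 58
augment #7: 5→11→6→1→3→2 bottleneck 2, total now 60
augment #8: 5→11→6→1→3→8→2 bottleneck 1, total now 61
augment #9: 5→10→11→6→1→3→8→2 bottleneck 3, total now 64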